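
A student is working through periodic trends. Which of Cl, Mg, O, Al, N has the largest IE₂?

The second ionization energy removes an electron from the +1 ion. For each element: Cl⁺ still has 6 valence electrons; Mg⁺ still has 1 valence electron; O⁺ still has 5 valence electrons; Al⁺ still has 2 valence electrons; N⁺ still has 4 valence electrons.
All are still removing valence electrons, so compare the +1 ions as you would atoms: IE_2 generally rises across a period (higher Z_eff) and falls down a group (larger shell), subject to the usual subshell exceptions.
Valence configurations: Cl⁺ [Ne]3s²3p⁴, Mg⁺ [Ne]3s¹, O⁺ [He]2s²2p³, Al⁺ [Ne]3s², N⁺ [He]2s²2p².
Tabulated IE_2 (kJ/mol): Cl 2298, Mg 1451, O 3388, Al 1817, N 2856.
So the second ionization energies run Mg < Al < Cl < N < O.

O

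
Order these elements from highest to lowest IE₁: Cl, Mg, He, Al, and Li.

He is in period 1, group 18; Li is in period 2, group 1; Mg is in period 3, group 2; Al is in period 3, group 13; Cl is in period 3, group 17.
IE₁ increases left→right with effective nuclear charge and decreases top→bottom as the valence shell moves farther out.
Neither a single period nor a single group — weigh both effects.
Al > Li: period and group pull opposite ways; the across-period shift dominates (578 vs 520 kJ/mol).
Mg > Al: this pair runs against the simple trend — see the exception note.
Cl > Mg: both are in period 3; the period trend gives Cl the larger value.
He > Cl: relative to Cl, both the across-period and down-group shifts push He's first ionization energy up.
Note the exception: Mg has a higher first ionization energy than Al, contrary to the simple trend — Al's single 3p electron is easier to remove than one from Mg's filled 3s².
Approximate values (kJ/mol): He 2372, Li 520, Mg 738, Al 578, Cl 1251.
So from highest to lowest: He > Cl > Mg > Al > Li.

He, Cl, Mg, Al, Li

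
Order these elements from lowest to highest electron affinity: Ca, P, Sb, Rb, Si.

Ca, Rb, P, Sb, Si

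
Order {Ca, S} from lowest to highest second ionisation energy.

After 1 electron has been removed, what remains? Ca⁺ still has 1 valence electron; S⁺ still has 5 valence electrons.
All are still removing valence electrons, so compare the +1 ions as you would atoms: IE_2 generally rises across a period (higher Z_eff) and falls down a group (larger shell), subject to the usual subshell exceptions.
Valence configurations: Ca⁺ [Ar]4s¹, S⁺ [Ne]3s²3p³.
Tabulated IE_2 (kJ/mol): Ca 1145, S 2252.
Overall IE_2 order: Ca < S.

Ca, S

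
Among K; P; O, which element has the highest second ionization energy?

O

The second ionization energy removes an electron from the +1 ion. For each element: K⁺ is the bare [Ar] core; P⁺ still has 4 valence electrons; O⁺ still has 5 valence electrons.
Usually core removal costs more than valence removal, but here the competition is close: a tightly held n=2 valence electron can cost more to remove than an n=3 core electron, so the actual values have to decide it.
Valence configurations: P⁺ [Ne]3s²3p², O⁺ [He]2s²2p³.
Approximate IE_2 values (kJ/mol): K 3052, P 1907, O 3388.
Hence IE_2: P < K < O.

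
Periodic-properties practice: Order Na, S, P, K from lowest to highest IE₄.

S < P < K < Na

After 3 electrons have been removed, what remains? Na³⁺ is already 2 electrons into the core; S³⁺ still has 3 valence electrons; P³⁺ still has 2 valence electrons; K³⁺ is already 2 electrons into the core.
Pulling an electron out of a noble-gas core costs far more than removing a remaining valence electron, so K and Na sit at the high end of IE_4.
Valence configurations: S³⁺ [Ne]3s²3p¹, P³⁺ [Ne]3s².
S³⁺ loses a lone 3p electron whereas P³⁺ must break into a filled 3s² pair, so IE_4(P) > IE_4(S) even though S has the higher nuclear charge.
Approximate IE_4 values (kJ/mol): Na 9543, S 4556, P 4964, K 5877.
Overall IE_4 order: S < P < K < Na.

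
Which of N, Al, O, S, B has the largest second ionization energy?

Consider each +1 ion: N⁺ still has 4 valence electrons; Al⁺ still has 2 valence electrons; O⁺ still has 5 valence electrons; S⁺ still has 5 valence electrons; B⁺ still has 2 valence electrons.
All are still removing valence electrons, so compare the +1 ions as you would atoms: IE_2 generally rises across a period (higher Z_eff) and falls down a group (larger shell), subject to the usual subshell exceptions.
Valence configurations: N⁺ [He]2s²2p², Al⁺ [Ne]3s², O⁺ [He]2s²2p³, S⁺ [Ne]3s²3p³, B⁺ [He]2s².
Approximate IE_2 values (kJ/mol): N 2856, Al 1817, O 3388, S 2252, B 2427.
Overall IE_2 order: Al < S < B < N < O.

O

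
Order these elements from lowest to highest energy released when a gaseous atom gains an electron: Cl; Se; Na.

Na is in period 3, group 1; Cl is in period 3, group 17; Se is in period 4, group 16.
Adding an electron releases more energy for atoms nearer the top right (short of the noble gases).
Here both period and group differ, so the two effects have to be weighed against each other.
Se > Na: period and group pull opposite ways; the across-period shift dominates (195 vs 53 kJ/mol).
Cl > Se: relative to Se, both the across-period and down-group shifts push Cl's electron affinity up.
Approximate values (kJ/mol): Na 53, Cl 349, Se 195.
So from lowest to highest: Na < Se < Cl.

Na < Se < Cl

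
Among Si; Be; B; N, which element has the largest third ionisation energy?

Be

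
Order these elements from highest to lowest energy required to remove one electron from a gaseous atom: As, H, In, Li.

H is in period 1, group 1; Li is in period 2, group 1; As is in period 4, group 15; In is in period 5, group 13.
Removing the outermost electron gets harder across a period and easier down a group.
Neither a single period nor a single group — weigh both effects.
In > Li: the two effects oppose for this pair; the across-period effect wins (558 vs 520 kJ/mol).
As > In: both effects reinforce here, so As is clearly the higher of the two.
H > As: the two effects oppose for this pair; the down-group effect wins (1312 vs 947 kJ/mol).
Tabulated first ionization energy (kJ/mol): H 1312, Li 520, As 947, In 558.
So from highest to lowest: H > As > In > Li.

H, As, In, Li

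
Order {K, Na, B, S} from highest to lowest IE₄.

The fourth ionization energy removes an electron from the +3 ion. For each element: K³⁺ is already 2 electrons into the core; Na³⁺ is already 2 electrons into the core; B³⁺ is the bare [He] core; S³⁺ still has 3 valence electrons.
Breaking into a closed-shell core is much more expensive than removing a leftover valence electron — K, Na and B have the largest IE_4 here.
The numbers (kJ/mol): K 5877, Na 9543, B 25026, S 4556.
Hence IE_4: S < K < Na < B.

B > Na > K > S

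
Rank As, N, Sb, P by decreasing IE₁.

N, P, As, Sb

First ionization energy rises across a period (greater Z_eff holds electrons more tightly) and falls down a group (valence electrons are farther from the nucleus).
All are in group 15, so first ionization energy increases up the group.
So from highest to lowest: N > P > As > Sb.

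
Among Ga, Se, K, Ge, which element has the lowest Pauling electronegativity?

K is in period 4, group 1; Ga is in period 4, group 13; Ge is in period 4, group 14; Se is in period 4, group 16.
Smaller atoms with higher effective nuclear charge are more electronegative.
All lie in period 4, so electronegativity increases left to right.
The lowest Pauling electronegativity among these belongs to K.

K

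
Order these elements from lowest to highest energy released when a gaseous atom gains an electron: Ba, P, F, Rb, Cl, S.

Ba < Rb < P < S < F < Cl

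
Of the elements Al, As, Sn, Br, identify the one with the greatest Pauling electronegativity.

Atoms toward the upper right of the periodic table pull bonding electrons most strongly.
These span different periods and groups, so the two trends combine.
Sn > Al: the two effects oppose for this pair; the across-period effect wins (1.96 vs 1.61).
As > Sn: both effects reinforce here, so As is clearly the higher of the two.
Br > As: both are in period 4; the period trend gives Br the larger value.
For reference (Pauling): Al 1.61, As 2.18, Br 2.96, Sn 1.96.
The greatest Pauling electronegativity among these belongs to Br.

Br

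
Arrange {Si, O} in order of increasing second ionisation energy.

IE_2 is the cost of taking one more electron from the +1 cation: Si⁺ still has 3 valence electrons; O⁺ still has 5 valence electrons.
All are still removing valence electrons, so compare the +1 ions as you would atoms: IE_2 generally rises across a period (higher Z_eff) and falls down a group (larger shell), subject to the usual subshell exceptions.
Valence configurations: Si⁺ [Ne]3s²3p¹, O⁺ [He]2s²2p³.
Tabulated IE_2 (kJ/mol): Si 1577, O 3388.
Putting it together, IE_2: Si < O.

Si < O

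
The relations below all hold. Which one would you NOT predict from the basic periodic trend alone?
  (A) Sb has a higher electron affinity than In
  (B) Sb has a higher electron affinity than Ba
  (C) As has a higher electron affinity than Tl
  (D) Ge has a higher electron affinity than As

(D)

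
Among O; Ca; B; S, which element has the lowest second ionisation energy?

IE_2 is the cost of taking one more electron from the +1 cation: O⁺ still has 5 valence electrons; Ca⁺ still has 1 valence electron; B⁺ still has 2 valence electrons; S⁺ still has 5 valence electrons.
All are still removing valence electrons, so compare the +1 ions as you would atoms: IE_2 generally rises across a period (higher Z_eff) and falls down a group (larger shell), subject to the usual subshell exceptions.
Valence configurations: O⁺ [He]2s²2p³, Ca⁺ [Ar]4s¹, B⁺ [He]2s², S⁺ [Ne]3s²3p³.
The numbers (kJ/mol): O 3388, Ca 1145, B 2427, S 2252.
Overall IE_2 order: Ca < S < B < O.

Ca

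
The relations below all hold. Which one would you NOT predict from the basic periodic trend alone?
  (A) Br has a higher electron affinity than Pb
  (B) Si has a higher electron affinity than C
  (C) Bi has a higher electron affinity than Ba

(B)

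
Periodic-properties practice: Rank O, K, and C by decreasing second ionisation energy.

O > K > C

Consider each +1 ion: O⁺ still has 5 valence electrons; K⁺ is the bare [Ar] core; C⁺ still has 3 valence electrons.
Usually core removal costs more than valence removal, but here the competition is close: a tightly held n=2 valence electron can cost more to remove than an n=3 core electron, so the actual values have to decide it.
Valence configurations: O⁺ [He]2s²2p³, C⁺ [He]2s²2p¹.
The numbers (kJ/mol): O 3388, K 3052, C 2353.
So the second ionization energies run C < K < O.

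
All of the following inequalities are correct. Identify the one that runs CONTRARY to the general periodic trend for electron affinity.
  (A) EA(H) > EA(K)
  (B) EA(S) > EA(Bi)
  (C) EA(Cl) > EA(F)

The general trend: electron affinity increases across a period and decreases down a group.
(A) H (period 1, group 1) vs K (period 4, group 1): the stated order agrees with the simple trend.
(B) S (period 3, group 16) vs Bi (period 6, group 15): the stated order agrees with the simple trend.
(C) Cl (period 3, group 17) vs F (period 2, group 17): the stated order contradicts the simple trend.
The exception is (C): F's small 2p subshell makes the incoming electron feel strong e⁻–e⁻ repulsion, so Cl actually releases more energy on gaining an electron.

(C)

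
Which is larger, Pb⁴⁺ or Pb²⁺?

Pb²⁺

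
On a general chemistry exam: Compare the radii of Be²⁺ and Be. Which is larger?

Forming Be²⁺ removes 2 electrons from Be. Fewer electrons for the same nuclear charge means less shielding and a higher Z_eff on the remaining electrons, and for main-group metals the entire outer shell is lost.
A cation is smaller than its parent atom: Be²⁺ < Be.

Be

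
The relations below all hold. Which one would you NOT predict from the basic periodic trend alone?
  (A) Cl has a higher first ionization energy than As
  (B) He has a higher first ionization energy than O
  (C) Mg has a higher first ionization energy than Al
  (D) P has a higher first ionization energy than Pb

The general trend: first ionization energy increases across a period and decreases down a group.
(A) Cl (period 3, group 17) vs As (period 4, group 15): the stated order agrees with the simple trend.
(B) He (period 1, group 18) vs O (period 2, group 16): the stated order agrees with the simple trend.
(C) Mg (period 3, group 2) vs Al (period 3, group 13): the stated order contradicts the simple trend.
(D) P (period 3, group 15) vs Pb (period 6, group 14): the stated order agrees with the simple trend.
The exception is (C): Al's single 3p electron is easier to remove than one from Mg's filled 3s².

(C)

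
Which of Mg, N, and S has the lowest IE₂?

The second ionization energy removes an electron from the +1 ion. For each element: Mg⁺ still has 1 valence electron; N⁺ still has 4 valence electrons; S⁺ still has 5 valence electrons.
All are still removing valence electrons, so compare the +1 ions as you would atoms: IE_2 generally rises across a period (higher Z_eff) and falls down a group (larger shell), subject to the usual subshell exceptions.
Valence configurations: Mg⁺ [Ne]3s¹, N⁺ [He]2s²2p², S⁺ [Ne]3s²3p³.
Approximate IE_2 values (kJ/mol): Mg 1451, N 2856, S 2252.
So the second ionization energies run Mg < S < N.

Mg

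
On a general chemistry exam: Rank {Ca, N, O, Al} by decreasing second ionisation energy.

O > N > Al > Ca

Consider each +1 ion: Ca⁺ still has 1 valence electron; N⁺ still has 4 valence electrons; O⁺ still has 5 valence electrons; Al⁺ still has 2 valence electrons.
All are still removing valence electrons, so compare the +1 ions as you would atoms: IE_2 generally rises across a period (higher Z_eff) and falls down a group (larger shell), subject to the usual subshell exceptions.
Valence configurations: Ca⁺ [Ar]4s¹, N⁺ [He]2s²2p², O⁺ [He]2s²2p³, Al⁺ [Ne]3s².
Approximate IE_2 values (kJ/mol): Ca 1145, N 2856, O 3388, Al 1817.
Putting it together, IE_2: Ca < Al < N < O.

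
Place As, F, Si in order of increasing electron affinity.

F is in period 2, group 17; Si is in period 3, group 14; As is in period 4, group 15.
Adding an electron releases more energy for atoms nearer the top right (short of the noble gases).
Here both period and group differ, so the two effects have to be weighed against each other.
Si > As: the two effects oppose for this pair; the down-group effect wins (134 vs 78 kJ/mol).
F > Si: relative to Si, both the across-period and down-group shifts push F's electron affinity up.
Approximate values (kJ/mol): F 328, Si 134, As 78.
So from lowest to highest: As < Si < F.

As < Si < F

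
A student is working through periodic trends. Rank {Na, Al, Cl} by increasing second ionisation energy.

Al, Cl, Na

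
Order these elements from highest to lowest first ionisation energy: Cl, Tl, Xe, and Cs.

First ionization energy rises across a period (greater Z_eff holds electrons more tightly) and falls down a group (valence electrons are farther from the nucleus).
Here both period and group differ, so the two effects have to be weighed against each other.
Tl > Cs: both are in period 6; the period trend gives Tl the larger value.
Xe > Tl: relative to Tl, both the across-period and down-group shifts push Xe's first ionization energy up.
Cl > Xe: the two effects oppose for this pair; the down-group effect wins (1251 vs 1170 kJ/mol).
For reference (kJ/mol): Cl 1251, Xe 1170, Cs 376, Tl 589.
So from highest to lowest: Cl > Xe > Tl > Cs.

Cl > Xe > Tl > Cs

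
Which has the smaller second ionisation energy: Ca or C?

Consider each +1 ion: Ca⁺ still has 1 valence electron; C⁺ still has 3 valence electrons.
All are still removing valence electrons, so compare the +1 ions as you would atoms: IE_2 generally rises across a period (higher Z_eff) and falls down a group (larger shell), subject to the usual subshell exceptions.
Valence configurations: Ca⁺ [Ar]4s¹, C⁺ [He]2s²2p¹.
Approximate IE_2 values (kJ/mol): Ca 1145, C 2353.
Overall IE_2 order: Ca < C.

Ca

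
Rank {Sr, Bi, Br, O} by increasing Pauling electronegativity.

O is in period 2, group 16; Br is in period 4, group 17; Sr is in period 5, group 2; Bi is in period 6, group 15.
Smaller atoms with higher effective nuclear charge are more electronegative.
These span different periods and groups, so the two trends combine.
Bi > Sr: period and group pull opposite ways; the across-period shift dominates (2.02 vs 0.95).
Br > Bi: both effects reinforce here, so Br is clearly the higher of the two.
O > Br: period and group pull opposite ways; the down-group shift dominates (3.44 vs 2.96).
Approximate values (Pauling): O 3.44, Br 2.96, Sr 0.95, Bi 2.02.
So from lowest to highest: Sr < Bi < Br < O.

Sr < Bi < Br < O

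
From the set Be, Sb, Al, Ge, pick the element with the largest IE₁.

Be is in period 2, group 2; Al is in period 3, group 13; Ge is in period 4, group 14; Sb is in period 5, group 15.
Removing the outermost electron gets harder across a period and easier down a group.
These sit on a diagonal, where the across-period and down-group effects partly cancel.
Ge > Al: period and group pull opposite ways; the across-period shift dominates (762 vs 578 kJ/mol).
Sb > Ge: the two effects oppose for this pair; the across-period effect wins (831 vs 762 kJ/mol).
Be > Sb: the two effects oppose for this pair; the down-group effect wins (900 vs 831 kJ/mol).
Approximate values (kJ/mol): Be 900, Al 578, Ge 762, Sb 831.
The largest IE₁ among these belongs to Be.

Be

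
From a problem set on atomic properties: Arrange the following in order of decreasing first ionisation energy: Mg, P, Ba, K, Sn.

P > Mg > Sn > Ba > K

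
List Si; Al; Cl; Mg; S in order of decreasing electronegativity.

Mg is in period 3, group 2; Al is in period 3, group 13; Si is in period 3, group 14; S is in period 3, group 16; Cl is in period 3, group 17.
Atoms toward the upper right of the periodic table pull bonding electrons most strongly.
All lie in period 3, so electronegativity increases left to right.
So from highest to lowest: Cl > S > Si > Al > Mg.

Cl, S, Si, Al, Mg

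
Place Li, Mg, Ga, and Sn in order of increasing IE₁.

Removing the outermost electron gets harder across a period and easier down a group.
These sit on a diagonal, where the across-period and down-group effects partly cancel.
Ga > Li: the two effects oppose for this pair; the across-period effect wins (579 vs 520 kJ/mol).
Sn > Ga: the two effects oppose for this pair; the across-period effect wins (709 vs 579 kJ/mol).
Mg > Sn: period and group pull opposite ways; the down-group shift dominates (738 vs 709 kJ/mol).
Tabulated first ionization energy (kJ/mol): Li 520, Mg 738, Ga 579, Sn 709.
So from lowest to highest: Li < Ga < Sn < Mg.

Li < Ga < Sn < Mg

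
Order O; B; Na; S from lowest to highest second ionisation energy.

After 1 electron has been removed, what remains? O⁺ still has 5 valence electrons; B⁺ still has 2 valence electrons; Na⁺ is the bare [Ne] core; S⁺ still has 5 valence electrons.
Breaking into a closed-shell core is much more expensive than removing a leftover valence electron — Na has the largest IE_2 here.
Valence configurations: O⁺ [He]2s²2p³, B⁺ [He]2s², S⁺ [Ne]3s²3p³.
The numbers (kJ/mol): O 3388, B 2427, Na 4562, S 2252.
So the second ionization energies run S < B < O < Na.

S, B, O, Na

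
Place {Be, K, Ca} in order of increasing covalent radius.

Be, Ca, K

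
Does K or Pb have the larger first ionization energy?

K is in period 4, group 1; Pb is in period 6, group 14.
Removing the outermost electron gets harder across a period and easier down a group.
These span different periods and groups, so the two trends combine.
Pb > K: period and group pull opposite ways; the across-period shift dominates (716 vs 419 kJ/mol).
Approximate values (kJ/mol): K 419, Pb 716.
So Pb has the larger first ionization energy (Pb > K).

Pb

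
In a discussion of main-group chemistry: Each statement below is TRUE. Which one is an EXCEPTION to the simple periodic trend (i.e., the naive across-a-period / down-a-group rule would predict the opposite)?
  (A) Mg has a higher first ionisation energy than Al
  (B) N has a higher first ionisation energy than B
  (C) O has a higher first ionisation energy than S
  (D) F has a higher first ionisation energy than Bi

(A)

The general trend: first ionisation energy increases across a period and decreases down a group.
(A) Mg (period 3, group 2) vs Al (period 3, group 13): the stated order contradicts the simple trend.
(B) N (period 2, group 15) vs B (period 2, group 13): the stated order agrees with the simple trend.
(C) O (period 2, group 16) vs S (period 3, group 16): the stated order agrees with the simple trend.
(D) F (period 2, group 17) vs Bi (period 6, group 15): the stated order agrees with the simple trend.
The exception is (A): Al's single 3p electron is easier to remove than one from Mg's filled 3s².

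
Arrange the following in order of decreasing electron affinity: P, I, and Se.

P is in period 3, group 15; Se is in period 4, group 16; I is in period 5, group 17.
Electron affinity generally becomes more exothermic across a period toward the halogens and less exothermic down a group.
A diagonal step moves right (one effect) and down (the opposite effect) at once.
Se > P: the two effects oppose for this pair; the across-period effect wins (195 vs 72 kJ/mol).
I > Se: period and group pull opposite ways; the across-period shift dominates (295 vs 195 kJ/mol).
Approximate values (kJ/mol): P 72, Se 195, I 295.
So from highest to lowest: I > Se > P.

I > Se > P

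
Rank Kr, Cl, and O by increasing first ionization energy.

Cl < O < Kr

O is in period 2, group 16; Cl is in period 3, group 17; Kr is in period 4, group 18.
IE₁ increases left→right with effective nuclear charge and decreases top→bottom as the valence shell moves farther out.
A diagonal step moves right (one effect) and down (the opposite effect) at once.
O > Cl: the two effects oppose for this pair; the down-group effect wins (1314 vs 1251 kJ/mol).
Kr > O: the two effects oppose for this pair; the across-period effect wins (1351 vs 1314 kJ/mol).
For reference (kJ/mol): O 1314, Cl 1251, Kr 1351.
So from lowest to highest: Cl < O < Kr.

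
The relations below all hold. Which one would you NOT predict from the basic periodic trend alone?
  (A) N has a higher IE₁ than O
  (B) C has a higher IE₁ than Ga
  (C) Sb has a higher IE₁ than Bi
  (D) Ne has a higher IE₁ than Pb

(A)

The general trend: IE₁ increases across a period and decreases down a group.
(A) N (period 2, group 15) vs O (period 2, group 16): the stated order contradicts the simple trend.
(B) C (period 2, group 14) vs Ga (period 4, group 13): the stated order agrees with the simple trend.
(C) Sb (period 5, group 15) vs Bi (period 6, group 15): the stated order agrees with the simple trend.
(D) Ne (period 2, group 18) vs Pb (period 6, group 14): the stated order agrees with the simple trend.
The exception is (A): pairing an electron in O's 2p⁴ costs repulsion energy, so O ionizes more easily than half-filled N (2p³).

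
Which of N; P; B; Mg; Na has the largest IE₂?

Na

The second ionization energy removes an electron from the +1 ion. For each element: N⁺ still has 4 valence electrons; P⁺ still has 4 valence electrons; B⁺ still has 2 valence electrons; Mg⁺ still has 1 valence electron; Na⁺ is the bare [Ne] core.
Core electrons are held far more tightly than valence electrons, so Na tops the IE_2 order.
Valence configurations: N⁺ [He]2s²2p², P⁺ [Ne]3s²3p², B⁺ [He]2s², Mg⁺ [Ne]3s¹.
Approximate IE_2 values (kJ/mol): N 2856, P 1907, B 2427, Mg 1451, Na 4562.
So the second ionization energies run Mg < P < B < N < Na.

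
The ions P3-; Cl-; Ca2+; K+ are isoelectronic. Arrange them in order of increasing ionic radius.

All of these have 18 electrons, so size is governed by nuclear charge alone: the more protons, the stronger the pull on the same electron cloud, and the smaller the ion.
Nuclear charges: Ca2+ (Z=20), K+ (Z=19), Cl- (Z=17), P3- (Z=15).
Smallest to largest: Ca2+ < K+ < Cl- < P3-.

Ca2+ < K+ < Cl- < P3-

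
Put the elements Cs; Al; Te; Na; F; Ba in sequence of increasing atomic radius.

F, Al, Te, Na, Ba, Cs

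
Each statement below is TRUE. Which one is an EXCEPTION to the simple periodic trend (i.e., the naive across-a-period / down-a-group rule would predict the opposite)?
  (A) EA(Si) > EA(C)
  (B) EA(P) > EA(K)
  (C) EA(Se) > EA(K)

The general trend: electron affinity increases across a period and decreases down a group.
(A) Si (period 3, group 14) vs C (period 2, group 14): the stated order contradicts the simple trend.
(B) P (period 3, group 15) vs K (period 4, group 1): the stated order agrees with the simple trend.
(C) Se (period 4, group 16) vs K (period 4, group 1): the stated order agrees with the simple trend.
The exception is (A): Si's larger, more diffuse 3p orbitals accept an added electron slightly more readily than C's compact 2p.

(A)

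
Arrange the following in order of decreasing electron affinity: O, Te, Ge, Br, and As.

Br > Te > O > Ge > As

O is in period 2, group 16; Ge is in period 4, group 14; As is in period 4, group 15; Br is in period 4, group 17; Te is in period 5, group 16.
Adding an electron releases more energy for atoms nearer the top right (short of the noble gases).
Here both period and group differ, so the two effects have to be weighed against each other.
Ge > As: this pair runs against the simple trend — see the exception note.
O > Ge: relative to Ge, both the across-period and down-group shifts push O's electron affinity up.
Te > O: this pair runs against the simple trend — see the exception note.
Br > Te: relative to Te, both the across-period and down-group shifts push Br's electron affinity up.
Note the exception: Ge has a higher electron affinity than As, contrary to the simple trend — adding an electron to As's half-filled 4p³ is unfavourable, so Ge (4p²) has the more exothermic EA.
Note the exception: Te has a higher electron affinity than O, contrary to the simple trend — O's compact 2p subshell gives strong electron–electron repulsion on the added electron.
Approximate values (kJ/mol): O 141, Ge 119, As 78, Br 325, Te 190.
So from highest to lowest: Br > Te > O > Ge > As.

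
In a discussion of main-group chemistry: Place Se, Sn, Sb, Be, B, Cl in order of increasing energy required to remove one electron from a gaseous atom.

Sn < B < Sb < Be < Se < Cl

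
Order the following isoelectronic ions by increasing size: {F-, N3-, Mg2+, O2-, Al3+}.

Al3+ < Mg2+ < F- < O2- < N3-

All of these have 10 electrons, so size is governed by nuclear charge alone: the more protons, the stronger the pull on the same electron cloud, and the smaller the ion.
Nuclear charges: Al3+ (Z=13), Mg2+ (Z=12), F- (Z=9), O2- (Z=8), N3- (Z=7).
Smallest to largest: Al3+ < Mg2+ < F- < O2- < N3-.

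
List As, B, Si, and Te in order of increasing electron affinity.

B < As < Si < Te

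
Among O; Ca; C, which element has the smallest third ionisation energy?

C

After 2 electrons have been removed, what remains? O²⁺ still has 4 valence electrons; Ca²⁺ is the bare [Ar] core; C²⁺ still has 2 valence electrons.
Usually core removal costs more than valence removal, but here the competition is close: a tightly held n=2 valence electron can cost more to remove than an n=3 core electron, so the actual values have to decide it.
Valence configurations: O²⁺ [He]2s²2p², C²⁺ [He]2s².
The numbers (kJ/mol): O 5300, Ca 4912, C 4620.
Hence IE_3: C < Ca < O.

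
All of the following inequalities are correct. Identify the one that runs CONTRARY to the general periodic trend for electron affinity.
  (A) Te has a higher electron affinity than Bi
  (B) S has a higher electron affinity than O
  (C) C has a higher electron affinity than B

The general trend: electron affinity increases across a period and decreases down a group.
(A) Te (period 5, group 16) vs Bi (period 6, group 15): the stated order agrees with the simple trend.
(B) S (period 3, group 16) vs O (period 2, group 16): the stated order contradicts the simple trend.
(C) C (period 2, group 14) vs B (period 2, group 13): the stated order agrees with the simple trend.
The exception is (B): the compact 2p subshell of O repels the added electron more than S's larger 3p does.

(B)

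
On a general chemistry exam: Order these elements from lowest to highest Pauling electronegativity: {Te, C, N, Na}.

C is in period 2, group 14; N is in period 2, group 15; Na is in period 3, group 1; Te is in period 5, group 16.
Atoms toward the upper right of the periodic table pull bonding electrons most strongly.
Neither a single period nor a single group — weigh both effects.
Te > Na: the two effects oppose for this pair; the across-period effect wins (2.10 vs 0.93).
C > Te: the two effects oppose for this pair; the down-group effect wins (2.55 vs 2.10).
N > C: N lies to the right of C in period 2, so the across-period effect alone puts N higher.
Tabulated electronegativity (Pauling): C 2.55, N 3.04, Na 0.93, Te 2.10.
So from lowest to highest: Na < Te < C < N.

Na, Te, C, N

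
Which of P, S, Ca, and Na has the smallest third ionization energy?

Consider each +2 ion: P²⁺ still has 3 valence electrons; S²⁺ still has 4 valence electrons; Ca²⁺ is the bare [Ar] core; Na²⁺ is already 1 electron into the core.
Pulling an electron out of a noble-gas core costs far more than removing a remaining valence electron, so Ca and Na sit at the high end of IE_3.
Valence configurations: P²⁺ [Ne]3s²3p¹, S²⁺ [Ne]3s²3p².
Tabulated IE_3 (kJ/mol): P 2914, S 3357, Ca 4912, Na 6910.
Overall IE_3 order: P < S < Ca < Na.

P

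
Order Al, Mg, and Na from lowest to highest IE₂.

Mg < Al < Na

After 1 electron has been removed, what remains? Al⁺ still has 2 valence electrons; Mg⁺ still has 1 valence electron; Na⁺ is the bare [Ne] core.
Breaking into a closed-shell core is much more expensive than removing a leftover valence electron — Na has the largest IE_2 here.
Valence configurations: Al⁺ [Ne]3s², Mg⁺ [Ne]3s¹.
The numbers (kJ/mol): Al 1817, Mg 1451, Na 4562.
Overall IE_2 order: Mg < Al < Na.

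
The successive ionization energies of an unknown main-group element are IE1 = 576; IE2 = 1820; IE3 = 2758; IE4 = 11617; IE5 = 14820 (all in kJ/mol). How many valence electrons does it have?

3

Look for the largest jump between consecutive ionization energies: IE4/IE3 ≈ 4.2, far larger than any earlier ratio.
That jump marks the point where a core electron is being removed. So the atom has 3 valence electrons.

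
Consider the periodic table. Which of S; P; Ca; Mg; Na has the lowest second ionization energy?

The second ionization energy removes an electron from the +1 ion. For each element: S⁺ still has 5 valence electrons; P⁺ still has 4 valence electrons; Ca⁺ still has 1 valence electron; Mg⁺ still has 1 valence electron; Na⁺ is the bare [Ne] core.
Breaking into a closed-shell core is much more expensive than removing a leftover valence electron — Na has the largest IE_2 here.
Valence configurations: S⁺ [Ne]3s²3p³, P⁺ [Ne]3s²3p², Ca⁺ [Ar]4s¹, Mg⁺ [Ne]3s¹.
Approximate IE_2 values (kJ/mol): S 2252, P 1907, Ca 1145, Mg 1451, Na 4562.
Overall IE_2 order: Ca < Mg < P < S < Na.

Ca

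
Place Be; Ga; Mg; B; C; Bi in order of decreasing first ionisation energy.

Be is in period 2, group 2; B is in period 2, group 13; C is in period 2, group 14; Mg is in period 3, group 2; Ga is in period 4, group 13; Bi is in period 6, group 15.
Removing the outermost electron gets harder across a period and easier down a group.
Neither a single period nor a single group — weigh both effects.
Bi > Ga: the two effects oppose for this pair; the across-period effect wins (703 vs 579 kJ/mol).
Mg > Bi: the two effects oppose for this pair; the down-group effect wins (738 vs 703 kJ/mol).
B > Mg: relative to Mg, both the across-period and down-group shifts push B's first ionization energy up.
Be > B: this pair runs against the simple trend — see the exception note.
C > Be: C lies to the right of Be in period 2, so the across-period effect alone puts C higher.
Note the exception: Be has a higher first ionization energy than B, contrary to the simple trend — removing B's lone 2p electron is easier than breaking Be's filled 2s².
For reference (kJ/mol): Be 900, B 801, C 1086, Mg 738, Ga 579, Bi 703.
So from highest to lowest: C > Be > B > Mg > Bi > Ga.

C > Be > B > Mg > Bi > Ga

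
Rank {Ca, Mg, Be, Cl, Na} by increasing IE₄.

Cl < Ca < Na < Mg < Be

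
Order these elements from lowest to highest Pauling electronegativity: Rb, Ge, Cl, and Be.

Rb < Be < Ge < Cl

Be is in period 2, group 2; Cl is in period 3, group 17; Ge is in period 4, group 14; Rb is in period 5, group 1.
EN rises left→right (higher Z_eff, smaller atoms) and falls top→bottom (larger, more shielded atoms).
These span different periods and groups, so the two trends combine.
Be > Rb: relative to Rb, both the across-period and down-group shifts push Be's electronegativity up.
Ge > Be: the two effects oppose for this pair; the across-period effect wins (2.01 vs 1.57).
Cl > Ge: relative to Ge, both the across-period and down-group shifts push Cl's electronegativity up.
Tabulated electronegativity (Pauling): Be 1.57, Cl 3.16, Ge 2.01, Rb 0.82.
So from lowest to highest: Rb < Be < Ge < Cl.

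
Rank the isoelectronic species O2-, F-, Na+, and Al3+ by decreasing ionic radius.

All of these have 10 electrons, so size is governed by nuclear charge alone: the more protons, the stronger the pull on the same electron cloud, and the smaller the ion.
Nuclear charges: Al3+ (Z=13), Na+ (Z=11), F- (Z=9), O2- (Z=8).
Largest to smallest: O2- > F- > Na+ > Al3+.

O2- > F- > Na+ > Al3+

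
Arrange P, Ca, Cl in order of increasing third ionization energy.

IE_3 is the cost of taking one more electron from the +2 cation: P²⁺ still has 3 valence electrons; Ca²⁺ is the bare [Ar] core; Cl²⁺ still has 5 valence electrons.
Pulling an electron out of a noble-gas core costs far more than removing a remaining valence electron, so Ca sits at the high end of IE_3.
Valence configurations: P²⁺ [Ne]3s²3p¹, Cl²⁺ [Ne]3s²3p³.
The numbers (kJ/mol): P 2914, Ca 4912, Cl 3822.
Overall IE_3 order: P < Cl < Ca.

P, Cl, Ca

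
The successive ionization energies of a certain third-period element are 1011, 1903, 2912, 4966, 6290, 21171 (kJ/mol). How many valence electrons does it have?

5

Look for the largest jump between consecutive ionization energies: IE6/IE5 ≈ 3.4, far larger than any earlier ratio.
That jump marks the point where a core electron is being removed. So the atom has 5 valence electrons.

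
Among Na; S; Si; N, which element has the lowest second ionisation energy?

Consider each +1 ion: Na⁺ is the bare [Ne] core; S⁺ still has 5 valence electrons; Si⁺ still has 3 valence electrons; N⁺ still has 4 valence electrons.
Core electrons are held far more tightly than valence electrons, so Na tops the IE_2 order.
Valence configurations: S⁺ [Ne]3s²3p³, Si⁺ [Ne]3s²3p¹, N⁺ [He]2s²2p².
Tabulated IE_2 (kJ/mol): Na 4562, S 2252, Si 1577, N 2856.
Hence IE_2: Si < S < N < Na.

Si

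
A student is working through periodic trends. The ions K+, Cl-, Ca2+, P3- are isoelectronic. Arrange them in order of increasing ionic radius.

All of these have 18 electrons, so size is governed by nuclear charge alone: the more protons, the stronger the pull on the same electron cloud, and the smaller the ion.
Nuclear charges: Ca2+ (Z=20), K+ (Z=19), Cl- (Z=17), P3- (Z=15).
Smallest to largest: Ca2+ < K+ < Cl- < P3-.

Ca2+, K+, Cl-, P3-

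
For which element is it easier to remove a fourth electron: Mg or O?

O

After 3 electrons have been removed, what remains? Mg³⁺ is already 1 electron into the core; O³⁺ still has 3 valence electrons.
Core electrons are held far more tightly than valence electrons, so Mg tops the IE_4 order.
Tabulated IE_4 (kJ/mol): Mg 10543, O 7469.
Putting it together, IE_4: O < Mg.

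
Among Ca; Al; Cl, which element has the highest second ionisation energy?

Cl

The second ionization energy removes an electron from the +1 ion. For each element: Ca⁺ still has 1 valence electron; Al⁺ still has 2 valence electrons; Cl⁺ still has 6 valence electrons.
All are still removing valence electrons, so compare the +1 ions as you would atoms: IE_2 generally rises across a period (higher Z_eff) and falls down a group (larger shell), subject to the usual subshell exceptions.
Valence configurations: Ca⁺ [Ar]4s¹, Al⁺ [Ne]3s², Cl⁺ [Ne]3s²3p⁴.
Approximate IE_2 values (kJ/mol): Ca 1145, Al 1817, Cl 2298.
So the second ionization energies run Ca < Al < Cl.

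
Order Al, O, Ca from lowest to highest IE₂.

Ca, Al, O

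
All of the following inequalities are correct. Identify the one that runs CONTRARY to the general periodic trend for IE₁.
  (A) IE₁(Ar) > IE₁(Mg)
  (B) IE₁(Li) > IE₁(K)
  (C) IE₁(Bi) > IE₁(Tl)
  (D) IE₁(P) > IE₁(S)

(D)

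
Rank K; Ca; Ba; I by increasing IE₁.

K, Ba, Ca, I

K is in period 4, group 1; Ca is in period 4, group 2; I is in period 5, group 17; Ba is in period 6, group 2.
Removing the outermost electron gets harder across a period and easier down a group.
These span different periods and groups, so the two trends combine.
Ba > K: period and group pull opposite ways; the across-period shift dominates (503 vs 419 kJ/mol).
Ca > Ba: they share group 2; the group trend gives Ca the larger value.
I > Ca: the two effects oppose for this pair; the across-period effect wins (1008 vs 590 kJ/mol).
Tabulated first ionization energy (kJ/mol): K 419, Ca 590, I 1008, Ba 503.
So from lowest to highest: K < Ba < Ca < I.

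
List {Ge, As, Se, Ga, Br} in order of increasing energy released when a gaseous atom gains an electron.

Ga is in period 4, group 13; Ge is in period 4, group 14; As is in period 4, group 15; Se is in period 4, group 16; Br is in period 4, group 17.
Atoms with high Z_eff and room in the valence shell (especially the halogens) have the most exothermic electron affinities.
All lie in period 4; the across-period trend (electron affinity increases left to right) applies, with the exception below.
Note the exception: Ge has a higher electron affinity than As, contrary to the simple trend — adding an electron to As's half-filled 4p³ is unfavourable, so Ge (4p²) has the more exothermic EA.
For reference (kJ/mol): Ga 29, Ge 119, As 78, Se 195, Br 325.
So from lowest to highest: Ga < As < Ge < Se < Br.

Ga, As, Ge, Se, Br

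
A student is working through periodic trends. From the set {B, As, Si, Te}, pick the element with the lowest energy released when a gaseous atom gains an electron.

B

B is in period 2, group 13; Si is in period 3, group 14; As is in period 4, group 15; Te is in period 5, group 16.
EA tends to increase across a period and decrease down a group, though the pattern is less regular than for IE or radius.
A diagonal step moves right (one effect) and down (the opposite effect) at once.
As > B: the two effects oppose for this pair; the across-period effect wins (78 vs 27 kJ/mol).
Si > As: the two effects oppose for this pair; the down-group effect wins (134 vs 78 kJ/mol).
Te > Si: the two effects oppose for this pair; the across-period effect wins (190 vs 134 kJ/mol).
Tabulated electron affinity (kJ/mol): B 27, Si 134, As 78, Te 190.
The lowest energy released when a gaseous atom gains an electron among these belongs to B.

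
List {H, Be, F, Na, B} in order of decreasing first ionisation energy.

H is in period 1, group 1; Be is in period 2, group 2; B is in period 2, group 13; F is in period 2, group 17; Na is in period 3, group 1.
First ionization energy rises across a period (greater Z_eff holds electrons more tightly) and falls down a group (valence electrons are farther from the nucleus).
Here both period and group differ, so the two effects have to be weighed against each other.
B > Na: relative to Na, both the across-period and down-group shifts push B's first ionization energy up.
Be > B: this pair runs against the simple trend — see the exception note.
H > Be: the two effects oppose for this pair; the down-group effect wins (1312 vs 900 kJ/mol).
F > H: period and group pull opposite ways; the across-period shift dominates (1681 vs 1312 kJ/mol).
Note the exception: Be has a higher first ionization energy than B, contrary to the simple trend — removing B's lone 2p electron is easier than breaking Be's filled 2s².
Tabulated first ionization energy (kJ/mol): H 1312, Be 900, B 801, F 1681, Na 496.
So from highest to lowest: F > H > Be > B > Na.

F > H > Be > B > Na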